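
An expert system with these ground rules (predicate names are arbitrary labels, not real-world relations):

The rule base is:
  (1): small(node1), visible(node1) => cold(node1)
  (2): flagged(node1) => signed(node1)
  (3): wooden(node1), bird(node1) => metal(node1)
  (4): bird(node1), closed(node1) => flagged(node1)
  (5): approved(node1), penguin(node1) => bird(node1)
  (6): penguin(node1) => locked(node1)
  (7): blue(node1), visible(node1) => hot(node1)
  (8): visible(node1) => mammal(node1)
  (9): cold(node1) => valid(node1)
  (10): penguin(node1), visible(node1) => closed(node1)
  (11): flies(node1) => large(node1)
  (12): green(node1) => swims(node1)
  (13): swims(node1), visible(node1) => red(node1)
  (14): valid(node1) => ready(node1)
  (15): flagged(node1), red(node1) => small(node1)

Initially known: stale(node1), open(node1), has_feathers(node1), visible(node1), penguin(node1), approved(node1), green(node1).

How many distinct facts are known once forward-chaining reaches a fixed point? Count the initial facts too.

19

Round 1: (5) [approved(node1), penguin(node1) => bird(node1)]; (6) [penguin(node1) => locked(node1)]; (8) [visible(node1) => mammal(node1)]; (10) [penguin(node1), visible(node1) => closed(node1)]; (12) [green(node1) => swims(node1)]. New: bird(node1), locked(node1), mammal(node1), closed(node1), swims(node1).
Round 2: (4) [bird(node1), closed(node1) => flagged(node1)]; (13) [swims(node1), visible(node1) => red(node1)]. New: flagged(node1), red(node1).
Round 3: (2) [flagged(node1) => signed(node1)]; (15) [flagged(node1), red(node1) => small(node1)]. New: signed(node1), small(node1).
Round 4: (1) [small(node1), visible(node1) => cold(node1)]. New: cold(node1).
Round 5: (9) [cold(node1) => valid(node1)]. New: valid(node1).
Round 6: (14) [valid(node1) => ready(node1)]. New: ready(node1).
Closure: {approved(node1), bird(node1), closed(node1), cold(node1), flagged(node1), green(node1), has_feathers(node1), locked(node1), mammal(node1), open(node1), penguin(node1), ready(node1), red(node1), signed(node1), small(node1), stale(node1), swims(node1), valid(node1), visible(node1)} — 19 facts.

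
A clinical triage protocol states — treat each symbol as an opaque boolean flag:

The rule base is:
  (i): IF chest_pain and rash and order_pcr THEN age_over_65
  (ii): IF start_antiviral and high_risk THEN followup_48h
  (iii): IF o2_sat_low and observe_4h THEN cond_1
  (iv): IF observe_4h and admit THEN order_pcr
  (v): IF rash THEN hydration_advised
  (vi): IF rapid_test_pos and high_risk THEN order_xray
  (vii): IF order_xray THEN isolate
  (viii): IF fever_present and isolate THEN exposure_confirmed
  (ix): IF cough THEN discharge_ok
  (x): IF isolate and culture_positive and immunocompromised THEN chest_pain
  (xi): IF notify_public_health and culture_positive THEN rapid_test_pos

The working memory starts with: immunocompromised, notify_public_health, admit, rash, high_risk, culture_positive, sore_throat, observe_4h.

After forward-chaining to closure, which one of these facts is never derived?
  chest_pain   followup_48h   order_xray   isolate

Round 1 — (iv), (v), (xi), derive order_pcr, hydration_advised, rapid_test_pos.
Round 2 — (vi), derive order_xray.
Round 3 — (vii), derive isolate.
Round 4 — (x), derive chest_pain.
Round 5 — (i), derive age_over_65.
Derived: order_xray (round 2), isolate (round 3), chest_pain (round 4). followup_48h never appears in any round.

followup_48h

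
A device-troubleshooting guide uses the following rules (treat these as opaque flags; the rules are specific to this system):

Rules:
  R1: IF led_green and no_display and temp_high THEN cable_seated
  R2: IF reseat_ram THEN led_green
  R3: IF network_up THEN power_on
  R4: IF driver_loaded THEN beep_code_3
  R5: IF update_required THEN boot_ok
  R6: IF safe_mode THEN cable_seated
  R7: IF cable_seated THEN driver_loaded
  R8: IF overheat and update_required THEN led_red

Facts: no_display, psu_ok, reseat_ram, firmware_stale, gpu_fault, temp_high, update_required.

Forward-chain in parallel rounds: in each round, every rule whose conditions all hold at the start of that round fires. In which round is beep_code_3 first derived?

4

Round 1 — R2, R5, derive led_green, boot_ok.
Round 2 — R1, derive cable_seated.
Round 3 — R7, derive driver_loaded.
Round 4 — R4, derive beep_code_3.
beep_code_3 first appears in round 4.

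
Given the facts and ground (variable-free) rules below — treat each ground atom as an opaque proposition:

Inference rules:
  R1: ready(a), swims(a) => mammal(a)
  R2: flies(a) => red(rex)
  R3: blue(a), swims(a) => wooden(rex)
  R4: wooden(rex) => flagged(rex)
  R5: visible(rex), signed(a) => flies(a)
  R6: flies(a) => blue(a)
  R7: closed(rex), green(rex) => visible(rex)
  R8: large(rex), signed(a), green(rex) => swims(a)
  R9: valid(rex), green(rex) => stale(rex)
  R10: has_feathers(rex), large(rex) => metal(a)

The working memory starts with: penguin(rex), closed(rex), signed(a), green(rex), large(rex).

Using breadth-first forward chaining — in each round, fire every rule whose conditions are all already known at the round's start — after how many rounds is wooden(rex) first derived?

4

[1] R7 [closed(rex), green(rex) => visible(rex)]; R8 [large(rex), signed(a), green(rex) => swims(a)]. ⇒ new: visible(rex), swims(a).
[2] R5 [visible(rex), signed(a) => flies(a)]. ⇒ new: flies(a).
[3] R2 [flies(a) => red(rex)]; R6 [flies(a) => blue(a)]. ⇒ new: red(rex), blue(a).
[4] R3 [blue(a), swims(a) => wooden(rex)]. ⇒ new: wooden(rex).
wooden(rex) first appears in round 4.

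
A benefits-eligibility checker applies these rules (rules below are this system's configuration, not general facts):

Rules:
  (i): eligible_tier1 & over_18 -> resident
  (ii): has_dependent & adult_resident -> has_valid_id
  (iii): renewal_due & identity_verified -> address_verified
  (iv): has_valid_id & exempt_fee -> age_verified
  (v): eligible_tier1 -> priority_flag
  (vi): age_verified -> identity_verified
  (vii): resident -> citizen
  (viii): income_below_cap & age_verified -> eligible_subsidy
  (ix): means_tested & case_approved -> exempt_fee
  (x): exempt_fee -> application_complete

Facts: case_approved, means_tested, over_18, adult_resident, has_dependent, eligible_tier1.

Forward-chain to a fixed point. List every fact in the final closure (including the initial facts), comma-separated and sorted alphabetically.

adult_resident, age_verified, application_complete, case_approved, citizen, eligible_tier1, exempt_fee, has_dependent, has_valid_id, identity_verified, means_tested, over_18, priority_flag, resident

[1] (i) [eligible_tier1 & over_18 -> resident]; (ii) [has_dependent & adult_resident -> has_valid_id]; (v) [eligible_tier1 -> priority_flag]; (ix) [means_tested & case_approved -> exempt_fee]. ⇒ new: resident, has_valid_id, priority_flag, exempt_fee.
[2] (iv) [has_valid_id & exempt_fee -> age_verified]; (vii) [resident -> citizen]; (x) [exempt_fee -> application_complete]. ⇒ new: age_verified, citizen, application_complete.
[3] (vi) [age_verified -> identity_verified]. ⇒ new: identity_verified.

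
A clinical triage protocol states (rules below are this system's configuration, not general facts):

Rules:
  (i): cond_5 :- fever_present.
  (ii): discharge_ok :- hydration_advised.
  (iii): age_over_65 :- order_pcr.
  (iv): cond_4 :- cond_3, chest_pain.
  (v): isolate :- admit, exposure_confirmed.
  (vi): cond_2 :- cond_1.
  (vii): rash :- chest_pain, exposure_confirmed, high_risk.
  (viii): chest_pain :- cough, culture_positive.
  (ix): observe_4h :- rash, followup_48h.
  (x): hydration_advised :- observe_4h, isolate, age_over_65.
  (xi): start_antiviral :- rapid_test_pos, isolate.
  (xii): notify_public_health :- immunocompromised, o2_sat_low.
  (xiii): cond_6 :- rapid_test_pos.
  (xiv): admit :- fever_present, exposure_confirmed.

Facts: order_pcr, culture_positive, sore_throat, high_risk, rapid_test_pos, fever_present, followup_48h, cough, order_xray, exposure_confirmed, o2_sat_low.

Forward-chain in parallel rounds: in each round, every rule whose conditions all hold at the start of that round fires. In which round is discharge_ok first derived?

Round 1 — (i), (iii), (viii), (xiii), (xiv), derive cond_5, age_over_65, chest_pain, cond_6, admit.
Round 2 — (v), (vii), derive isolate, rash.
Round 3 — (ix), (xi), derive observe_4h, start_antiviral.
Round 4 — (x), derive hydration_advised.
Round 5 — (ii), derive discharge_ok.
discharge_ok first appears in round 5.

5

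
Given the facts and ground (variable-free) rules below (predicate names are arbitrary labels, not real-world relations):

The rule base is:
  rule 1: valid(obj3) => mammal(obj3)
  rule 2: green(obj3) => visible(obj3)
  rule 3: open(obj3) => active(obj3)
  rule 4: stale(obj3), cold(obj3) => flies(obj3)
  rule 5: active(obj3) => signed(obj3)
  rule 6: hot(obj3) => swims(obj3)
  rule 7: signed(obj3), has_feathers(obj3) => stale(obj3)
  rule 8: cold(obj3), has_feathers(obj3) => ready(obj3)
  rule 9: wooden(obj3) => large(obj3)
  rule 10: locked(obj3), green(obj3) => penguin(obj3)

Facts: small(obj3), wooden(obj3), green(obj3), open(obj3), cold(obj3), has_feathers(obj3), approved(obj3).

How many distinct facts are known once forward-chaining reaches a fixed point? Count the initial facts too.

14

[1] rule 2 [green(obj3) => visible(obj3)]; rule 3 [open(obj3) => active(obj3)]; rule 8 [cold(obj3), has_feathers(obj3) => ready(obj3)]; rule 9 [wooden(obj3) => large(obj3)]. ⇒ new: visible(obj3), active(obj3), ready(obj3), large(obj3).
[2] rule 5 [active(obj3) => signed(obj3)]. ⇒ new: signed(obj3).
[3] rule 7 [signed(obj3), has_feathers(obj3) => stale(obj3)]. ⇒ new: stale(obj3).
[4] rule 4 [stale(obj3), cold(obj3) => flies(obj3)]. ⇒ new: flies(obj3).
Closure: {active(obj3), approved(obj3), cold(obj3), flies(obj3), green(obj3), has_feathers(obj3), large(obj3), open(obj3), ready(obj3), signed(obj3), small(obj3), stale(obj3), visible(obj3), wooden(obj3)} — 14 facts.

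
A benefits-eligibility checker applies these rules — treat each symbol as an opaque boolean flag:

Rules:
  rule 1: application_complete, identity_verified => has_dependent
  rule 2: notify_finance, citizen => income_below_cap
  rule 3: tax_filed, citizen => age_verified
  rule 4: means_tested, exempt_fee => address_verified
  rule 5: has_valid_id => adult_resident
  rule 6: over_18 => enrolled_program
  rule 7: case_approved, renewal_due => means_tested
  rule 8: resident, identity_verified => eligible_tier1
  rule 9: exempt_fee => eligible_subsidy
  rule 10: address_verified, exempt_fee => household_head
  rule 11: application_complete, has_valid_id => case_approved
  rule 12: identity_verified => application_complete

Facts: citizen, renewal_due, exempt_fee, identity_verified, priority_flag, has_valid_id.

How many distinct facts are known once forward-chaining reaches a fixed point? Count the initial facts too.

Round 1: rule 5 [has_valid_id => adult_resident]; rule 9 [exempt_fee => eligible_subsidy]; rule 12 [identity_verified => application_complete]. Adds adult_resident, eligible_subsidy, application_complete.
Round 2: rule 1 [application_complete, identity_verified => has_dependent]; rule 11 [application_complete, has_valid_id => case_approved]. Adds has_dependent, case_approved.
Round 3: rule 7 [case_approved, renewal_due => means_tested]. Adds means_tested.
Round 4: rule 4 [means_tested, exempt_fee => address_verified]. Adds address_verified.
Round 5: rule 10 [address_verified, exempt_fee => household_head]. Adds household_head.
Closure: {address_verified, adult_resident, application_complete, case_approved, citizen, eligible_subsidy, exempt_fee, has_dependent, has_valid_id, household_head, identity_verified, means_tested, priority_flag, renewal_due} — 14 facts.

14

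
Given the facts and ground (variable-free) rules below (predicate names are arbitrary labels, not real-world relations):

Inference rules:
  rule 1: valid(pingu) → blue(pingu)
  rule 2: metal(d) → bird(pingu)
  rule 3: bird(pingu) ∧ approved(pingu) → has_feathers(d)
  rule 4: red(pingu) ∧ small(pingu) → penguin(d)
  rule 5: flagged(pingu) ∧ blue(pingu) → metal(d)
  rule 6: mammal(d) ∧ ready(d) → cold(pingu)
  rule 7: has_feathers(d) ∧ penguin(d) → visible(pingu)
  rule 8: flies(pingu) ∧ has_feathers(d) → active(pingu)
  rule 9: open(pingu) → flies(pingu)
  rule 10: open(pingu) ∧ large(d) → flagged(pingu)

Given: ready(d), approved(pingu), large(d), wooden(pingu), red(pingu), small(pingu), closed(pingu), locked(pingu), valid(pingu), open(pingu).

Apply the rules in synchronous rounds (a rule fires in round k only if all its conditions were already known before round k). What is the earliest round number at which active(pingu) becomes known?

[1] rule 1 [valid(pingu) → blue(pingu)]; rule 4 [red(pingu) ∧ small(pingu) → penguin(d)]; rule 9 [open(pingu) → flies(pingu)]; rule 10 [open(pingu) ∧ large(d) → flagged(pingu)]. ⇒ new: blue(pingu), penguin(d), flies(pingu), flagged(pingu).
[2] rule 5 [flagged(pingu) ∧ blue(pingu) → metal(d)]. ⇒ new: metal(d).
[3] rule 2 [metal(d) → bird(pingu)]. ⇒ new: bird(pingu).
[4] rule 3 [bird(pingu) ∧ approved(pingu) → has_feathers(d)]. ⇒ new: has_feathers(d).
[5] rule 7 [has_feathers(d) ∧ penguin(d) → visible(pingu)]; rule 8 [flies(pingu) ∧ has_feathers(d) → active(pingu)]. ⇒ new: visible(pingu), active(pingu).
active(pingu) first appears in round 5.

5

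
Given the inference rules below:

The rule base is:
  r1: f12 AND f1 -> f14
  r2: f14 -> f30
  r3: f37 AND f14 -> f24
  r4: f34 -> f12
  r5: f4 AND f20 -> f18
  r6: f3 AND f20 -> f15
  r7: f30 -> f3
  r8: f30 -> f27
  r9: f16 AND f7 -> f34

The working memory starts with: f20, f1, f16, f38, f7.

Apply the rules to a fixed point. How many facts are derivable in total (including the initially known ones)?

12

Round 1: r9 [f16 AND f7 -> f34]. New: f34.
Round 2: r4 [f34 -> f12]. New: f12.
Round 3: r1 [f12 AND f1 -> f14]. New: f14.
Round 4: r2 [f14 -> f30]. New: f30.
Round 5: r7 [f30 -> f3]; r8 [f30 -> f27]. New: f3, f27.
Round 6: r6 [f3 AND f20 -> f15]. New: f15.
Closure: {f1, f12, f14, f15, f16, f20, f27, f3, f30, f34, f38, f7} — 12 facts.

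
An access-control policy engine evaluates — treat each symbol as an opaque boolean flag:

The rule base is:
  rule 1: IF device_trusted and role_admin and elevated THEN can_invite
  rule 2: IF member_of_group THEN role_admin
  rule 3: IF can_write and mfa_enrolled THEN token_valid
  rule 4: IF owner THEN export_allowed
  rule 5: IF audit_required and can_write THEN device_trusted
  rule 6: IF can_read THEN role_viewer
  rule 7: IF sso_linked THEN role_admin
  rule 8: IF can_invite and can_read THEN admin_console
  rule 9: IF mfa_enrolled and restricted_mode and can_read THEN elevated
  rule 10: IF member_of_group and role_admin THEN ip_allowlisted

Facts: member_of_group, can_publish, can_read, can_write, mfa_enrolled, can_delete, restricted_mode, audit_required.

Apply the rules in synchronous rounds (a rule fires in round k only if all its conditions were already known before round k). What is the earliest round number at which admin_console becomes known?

Round 1 — rule 2, rule 3, rule 5, rule 6, rule 9, derive role_admin, token_valid, device_trusted, role_viewer, elevated.
Round 2 — rule 1, rule 10, derive can_invite, ip_allowlisted.
Round 3 — rule 8, derive admin_console.
admin_console first appears in round 3.

3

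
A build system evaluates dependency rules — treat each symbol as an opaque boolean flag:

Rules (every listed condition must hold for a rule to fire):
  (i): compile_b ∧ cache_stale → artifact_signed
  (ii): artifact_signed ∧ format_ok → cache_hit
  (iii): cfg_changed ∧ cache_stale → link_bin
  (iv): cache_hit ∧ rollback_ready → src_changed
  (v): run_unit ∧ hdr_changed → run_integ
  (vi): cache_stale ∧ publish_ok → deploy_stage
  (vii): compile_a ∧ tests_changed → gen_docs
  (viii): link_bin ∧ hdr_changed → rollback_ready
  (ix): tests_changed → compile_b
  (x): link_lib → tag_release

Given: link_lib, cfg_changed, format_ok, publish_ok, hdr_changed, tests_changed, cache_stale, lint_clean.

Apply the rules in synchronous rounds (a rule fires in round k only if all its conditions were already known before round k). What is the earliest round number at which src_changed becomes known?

[1] (iii) [cfg_changed ∧ cache_stale → link_bin]; (vi) [cache_stale ∧ publish_ok → deploy_stage]; (ix) [tests_changed → compile_b]; (x) [link_lib → tag_release]. ⇒ new: link_bin, deploy_stage, compile_b, tag_release.
[2] (i) [compile_b ∧ cache_stale → artifact_signed]; (viii) [link_bin ∧ hdr_changed → rollback_ready]. ⇒ new: artifact_signed, rollback_ready.
[3] (ii) [artifact_signed ∧ format_ok → cache_hit]. ⇒ new: cache_hit.
[4] (iv) [cache_hit ∧ rollback_ready → src_changed]. ⇒ new: src_changed.
src_changed first appears in round 4.

4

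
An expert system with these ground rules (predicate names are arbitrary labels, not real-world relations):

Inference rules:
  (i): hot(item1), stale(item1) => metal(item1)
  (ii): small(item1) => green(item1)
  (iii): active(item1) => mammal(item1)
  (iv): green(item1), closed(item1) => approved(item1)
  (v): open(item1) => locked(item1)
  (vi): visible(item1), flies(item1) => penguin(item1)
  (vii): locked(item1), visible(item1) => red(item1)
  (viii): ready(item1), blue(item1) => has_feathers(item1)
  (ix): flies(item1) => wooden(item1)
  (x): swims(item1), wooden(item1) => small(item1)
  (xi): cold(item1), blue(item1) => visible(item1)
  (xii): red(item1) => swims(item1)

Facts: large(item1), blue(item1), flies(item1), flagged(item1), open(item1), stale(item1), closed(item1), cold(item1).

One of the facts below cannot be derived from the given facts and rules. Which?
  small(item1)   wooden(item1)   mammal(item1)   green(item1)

Round 1: (v) [open(item1) => locked(item1)]; (ix) [flies(item1) => wooden(item1)]; (xi) [cold(item1), blue(item1) => visible(item1)]. New: locked(item1), wooden(item1), visible(item1).
Round 2: (vi) [visible(item1), flies(item1) => penguin(item1)]; (vii) [locked(item1), visible(item1) => red(item1)]. New: penguin(item1), red(item1).
Round 3: (xii) [red(item1) => swims(item1)]. New: swims(item1).
Round 4: (x) [swims(item1), wooden(item1) => small(item1)]. New: small(item1).
Round 5: (ii) [small(item1) => green(item1)]. New: green(item1).
Round 6: (iv) [green(item1), closed(item1) => approved(item1)]. New: approved(item1).
Derived: small(item1) (round 4), wooden(item1) (round 1), green(item1) (round 5). mammal(item1) never appears in any round.

mammal(item1)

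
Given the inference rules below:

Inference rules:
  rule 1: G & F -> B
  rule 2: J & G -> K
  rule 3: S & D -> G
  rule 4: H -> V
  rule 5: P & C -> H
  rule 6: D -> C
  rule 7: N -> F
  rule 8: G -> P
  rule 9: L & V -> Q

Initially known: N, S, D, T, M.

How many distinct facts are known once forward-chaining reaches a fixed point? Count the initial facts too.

Round 1: rule 3 [S & D -> G]; rule 6 [D -> C]; rule 7 [N -> F]. Adds G, C, F.
Round 2: rule 1 [G & F -> B]; rule 8 [G -> P]. Adds B, P.
Round 3: rule 5 [P & C -> H]. Adds H.
Round 4: rule 4 [H -> V]. Adds V.
Closure: {B, C, D, F, G, H, M, N, P, S, T, V} — 12 facts.

12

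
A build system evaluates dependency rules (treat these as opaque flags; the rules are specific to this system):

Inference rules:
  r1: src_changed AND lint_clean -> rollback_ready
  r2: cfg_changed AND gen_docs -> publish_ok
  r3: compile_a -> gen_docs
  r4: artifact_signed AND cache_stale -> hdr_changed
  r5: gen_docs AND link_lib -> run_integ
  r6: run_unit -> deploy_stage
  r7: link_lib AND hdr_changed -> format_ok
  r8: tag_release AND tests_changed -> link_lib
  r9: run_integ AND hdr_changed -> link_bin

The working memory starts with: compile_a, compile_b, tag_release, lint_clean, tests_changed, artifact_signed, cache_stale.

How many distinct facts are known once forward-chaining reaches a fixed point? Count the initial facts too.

13

Round 1 fires r3, r4, r8, giving gen_docs, hdr_changed, link_lib.
Round 2 fires r5, r7, giving run_integ, format_ok.
Round 3 fires r9, giving link_bin.
Closure: {artifact_signed, cache_stale, compile_a, compile_b, format_ok, gen_docs, hdr_changed, link_bin, link_lib, lint_clean, run_integ, tag_release, tests_changed} — 13 facts.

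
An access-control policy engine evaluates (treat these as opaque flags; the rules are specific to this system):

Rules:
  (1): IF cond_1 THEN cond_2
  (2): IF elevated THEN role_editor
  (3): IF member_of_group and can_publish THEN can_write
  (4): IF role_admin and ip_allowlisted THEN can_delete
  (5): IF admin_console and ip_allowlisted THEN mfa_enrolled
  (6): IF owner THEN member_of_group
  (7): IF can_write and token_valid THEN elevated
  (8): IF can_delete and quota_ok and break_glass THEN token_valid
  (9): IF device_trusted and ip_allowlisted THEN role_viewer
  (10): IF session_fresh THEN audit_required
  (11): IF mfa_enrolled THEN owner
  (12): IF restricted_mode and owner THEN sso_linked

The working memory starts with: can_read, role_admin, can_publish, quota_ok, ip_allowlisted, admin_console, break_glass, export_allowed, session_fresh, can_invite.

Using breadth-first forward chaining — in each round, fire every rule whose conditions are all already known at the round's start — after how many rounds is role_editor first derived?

Round 1: (4) [IF role_admin and ip_allowlisted THEN can_delete]; (5) [IF admin_console and ip_allowlisted THEN mfa_enrolled]; (10) [IF session_fresh THEN audit_required]. Adds can_delete, mfa_enrolled, audit_required.
Round 2: (8) [IF can_delete and quota_ok and break_glass THEN token_valid]; (11) [IF mfa_enrolled THEN owner]. Adds token_valid, owner.
Round 3: (6) [IF owner THEN member_of_group]. Adds member_of_group.
Round 4: (3) [IF member_of_group and can_publish THEN can_write]. Adds can_write.
Round 5: (7) [IF can_write and token_valid THEN elevated]. Adds elevated.
Round 6: (2) [IF elevated THEN role_editor]. Adds role_editor.
role_editor first appears in round 6.

6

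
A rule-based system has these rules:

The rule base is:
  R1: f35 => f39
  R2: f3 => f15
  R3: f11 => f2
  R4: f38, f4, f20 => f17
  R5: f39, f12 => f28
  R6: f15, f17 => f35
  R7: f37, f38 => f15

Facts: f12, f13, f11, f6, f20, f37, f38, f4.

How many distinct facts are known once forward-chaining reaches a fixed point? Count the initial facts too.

14

[1] R3 [f11 => f2]; R4 [f38, f4, f20 => f17]; R7 [f37, f38 => f15]. ⇒ new: f2, f17, f15.
[2] R6 [f15, f17 => f35]. ⇒ new: f35.
[3] R1 [f35 => f39]. ⇒ new: f39.
[4] R5 [f39, f12 => f28]. ⇒ new: f28.
Closure: {f11, f12, f13, f15, f17, f2, f20, f28, f35, f37, f38, f39, f4, f6} — 14 facts.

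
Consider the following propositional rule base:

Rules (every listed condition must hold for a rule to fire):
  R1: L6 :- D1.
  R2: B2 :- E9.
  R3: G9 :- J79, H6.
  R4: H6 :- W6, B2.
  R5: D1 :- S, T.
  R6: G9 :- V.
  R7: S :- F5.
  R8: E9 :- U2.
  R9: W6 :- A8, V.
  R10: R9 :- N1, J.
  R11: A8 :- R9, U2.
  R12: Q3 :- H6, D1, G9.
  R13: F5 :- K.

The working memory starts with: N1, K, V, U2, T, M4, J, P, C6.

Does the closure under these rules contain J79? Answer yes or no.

no

Round 1: R6 [G9 :- V.]; R8 [E9 :- U2.]; R10 [R9 :- N1, J.]; R13 [F5 :- K.]. New: G9, E9, R9, F5.
Round 2: R2 [B2 :- E9.]; R7 [S :- F5.]; R11 [A8 :- R9, U2.]. New: B2, S, A8.
Round 3: R5 [D1 :- S, T.]; R9 [W6 :- A8, V.]. New: D1, W6.
Round 4: R1 [L6 :- D1.]; R4 [H6 :- W6, B2.]. New: L6, H6.
Round 5: R12 [Q3 :- H6, D1, G9.]. New: Q3.
Fixed point reached. No rule has J79 as a consequent, and it is not given.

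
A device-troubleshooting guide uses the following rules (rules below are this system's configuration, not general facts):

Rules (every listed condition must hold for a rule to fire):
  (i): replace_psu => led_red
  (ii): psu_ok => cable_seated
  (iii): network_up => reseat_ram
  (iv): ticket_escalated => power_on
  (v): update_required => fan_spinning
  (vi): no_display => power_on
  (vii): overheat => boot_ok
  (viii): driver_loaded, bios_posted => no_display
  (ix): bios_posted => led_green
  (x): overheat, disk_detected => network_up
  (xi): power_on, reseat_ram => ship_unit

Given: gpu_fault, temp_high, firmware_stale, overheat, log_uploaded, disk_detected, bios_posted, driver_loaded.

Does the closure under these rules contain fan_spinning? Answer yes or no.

no

Round 1: (vii) [overheat => boot_ok]; (viii) [driver_loaded, bios_posted => no_display]; (ix) [bios_posted => led_green]; (x) [overheat, disk_detected => network_up]. New: boot_ok, no_display, led_green, network_up.
Round 2: (iii) [network_up => reseat_ram]; (vi) [no_display => power_on]. New: reseat_ram, power_on.
Round 3: (xi) [power_on, reseat_ram => ship_unit]. New: ship_unit.
Fixed point reached. fan_spinning is concluded only by (v); (v) needs update_required (never derived).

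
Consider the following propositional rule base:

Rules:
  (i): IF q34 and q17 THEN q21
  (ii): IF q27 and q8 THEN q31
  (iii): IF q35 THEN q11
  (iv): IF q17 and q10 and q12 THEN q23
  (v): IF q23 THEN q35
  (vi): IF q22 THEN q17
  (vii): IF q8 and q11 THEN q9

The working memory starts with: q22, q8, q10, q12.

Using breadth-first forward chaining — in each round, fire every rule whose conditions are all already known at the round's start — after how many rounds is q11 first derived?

Round 1 fires (vi), giving q17.
Round 2 fires (iv), giving q23.
Round 3 fires (v), giving q35.
Round 4 fires (iii), giving q11.
q11 first appears in round 4.

4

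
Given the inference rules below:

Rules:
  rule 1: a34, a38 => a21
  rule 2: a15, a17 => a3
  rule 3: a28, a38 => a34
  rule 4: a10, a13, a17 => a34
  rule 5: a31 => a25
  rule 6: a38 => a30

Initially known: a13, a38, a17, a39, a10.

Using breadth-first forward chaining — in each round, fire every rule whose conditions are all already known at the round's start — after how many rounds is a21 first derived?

2

Round 1 fires rule 4, rule 6, giving a34, a30.
Round 2 fires rule 1, giving a21.
a21 first appears in round 2.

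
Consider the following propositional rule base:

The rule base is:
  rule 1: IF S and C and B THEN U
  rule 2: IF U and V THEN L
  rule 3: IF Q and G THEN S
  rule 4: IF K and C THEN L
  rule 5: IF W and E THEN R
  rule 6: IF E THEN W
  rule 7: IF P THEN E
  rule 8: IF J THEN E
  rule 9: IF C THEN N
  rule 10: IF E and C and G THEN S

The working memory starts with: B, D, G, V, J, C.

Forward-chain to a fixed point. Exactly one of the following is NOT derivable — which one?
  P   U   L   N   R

P

Round 1 — rule 8, rule 9, derive E, N.
Round 2 — rule 6, rule 10, derive W, S.
Round 3 — rule 1, rule 5, derive U, R.
Round 4 — rule 2, derive L.
Derived: R (round 3), L (round 4), N (round 1), U (round 3). P never appears in any round.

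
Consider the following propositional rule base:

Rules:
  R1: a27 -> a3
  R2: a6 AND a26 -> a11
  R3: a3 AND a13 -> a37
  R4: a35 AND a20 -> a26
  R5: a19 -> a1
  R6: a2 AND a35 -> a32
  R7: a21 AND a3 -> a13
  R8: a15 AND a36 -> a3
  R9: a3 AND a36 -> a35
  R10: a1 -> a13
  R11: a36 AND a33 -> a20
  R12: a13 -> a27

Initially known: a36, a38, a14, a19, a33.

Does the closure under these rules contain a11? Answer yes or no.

no

Round 1 — R5, R11, derive a1, a20.
Round 2 — R10, derive a13.
Round 3 — R12, derive a27.
Round 4 — R1, derive a3.
Round 5 — R3, R9, derive a37, a35.
Round 6 — R4, derive a26.
Fixed point reached. a11 is concluded only by R2; R2 needs a6 (never derived).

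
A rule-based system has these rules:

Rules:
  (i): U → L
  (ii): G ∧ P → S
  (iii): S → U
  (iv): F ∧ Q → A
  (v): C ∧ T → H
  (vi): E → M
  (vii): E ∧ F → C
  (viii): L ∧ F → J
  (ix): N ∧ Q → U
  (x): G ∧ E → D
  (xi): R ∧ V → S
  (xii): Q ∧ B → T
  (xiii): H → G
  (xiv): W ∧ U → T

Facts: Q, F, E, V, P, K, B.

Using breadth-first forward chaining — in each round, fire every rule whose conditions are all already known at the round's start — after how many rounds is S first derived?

4

[1] (iv) [F ∧ Q → A]; (vi) [E → M]; (vii) [E ∧ F → C]; (xii) [Q ∧ B → T]. ⇒ new: A, M, C, T.
[2] (v) [C ∧ T → H]. ⇒ new: H.
[3] (xiii) [H → G]. ⇒ new: G.
[4] (ii) [G ∧ P → S]; (x) [G ∧ E → D]. ⇒ new: S, D.
S first appears in round 4.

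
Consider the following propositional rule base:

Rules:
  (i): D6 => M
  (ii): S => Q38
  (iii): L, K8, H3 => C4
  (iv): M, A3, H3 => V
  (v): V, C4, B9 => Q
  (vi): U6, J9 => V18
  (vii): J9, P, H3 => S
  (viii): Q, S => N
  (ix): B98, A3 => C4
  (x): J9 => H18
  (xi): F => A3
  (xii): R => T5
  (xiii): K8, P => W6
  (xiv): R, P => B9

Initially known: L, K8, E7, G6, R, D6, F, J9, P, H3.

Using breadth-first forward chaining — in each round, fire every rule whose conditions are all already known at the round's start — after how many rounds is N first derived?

Round 1 fires (i), (iii), (vii), (x), (xi), (xii), (xiii), (xiv), giving M, C4, S, H18, A3, T5, W6, B9.
Round 2 fires (ii), (iv), giving Q38, V.
Round 3 fires (v), giving Q.
Round 4 fires (viii), giving N.
N first appears in round 4.

4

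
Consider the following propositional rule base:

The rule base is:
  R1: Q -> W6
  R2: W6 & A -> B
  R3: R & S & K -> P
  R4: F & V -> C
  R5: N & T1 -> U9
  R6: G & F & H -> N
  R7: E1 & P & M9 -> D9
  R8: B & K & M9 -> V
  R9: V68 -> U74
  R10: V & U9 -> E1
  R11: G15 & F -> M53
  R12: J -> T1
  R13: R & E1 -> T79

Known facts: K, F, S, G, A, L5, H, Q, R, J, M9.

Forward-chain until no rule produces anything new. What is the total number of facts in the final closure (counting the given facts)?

22

[1] R1 [Q -> W6]; R3 [R & S & K -> P]; R6 [G & F & H -> N]; R12 [J -> T1]. ⇒ new: W6, P, N, T1.
[2] R2 [W6 & A -> B]; R5 [N & T1 -> U9]. ⇒ new: B, U9.
[3] R8 [B & K & M9 -> V]. ⇒ new: V.
[4] R4 [F & V -> C]; R10 [V & U9 -> E1]. ⇒ new: C, E1.
[5] R7 [E1 & P & M9 -> D9]; R13 [R & E1 -> T79]. ⇒ new: D9, T79.
Closure: {A, B, C, D9, E1, F, G, H, J, K, L5, M9, N, P, Q, R, S, T1, T79, U9, V, W6} — 22 facts.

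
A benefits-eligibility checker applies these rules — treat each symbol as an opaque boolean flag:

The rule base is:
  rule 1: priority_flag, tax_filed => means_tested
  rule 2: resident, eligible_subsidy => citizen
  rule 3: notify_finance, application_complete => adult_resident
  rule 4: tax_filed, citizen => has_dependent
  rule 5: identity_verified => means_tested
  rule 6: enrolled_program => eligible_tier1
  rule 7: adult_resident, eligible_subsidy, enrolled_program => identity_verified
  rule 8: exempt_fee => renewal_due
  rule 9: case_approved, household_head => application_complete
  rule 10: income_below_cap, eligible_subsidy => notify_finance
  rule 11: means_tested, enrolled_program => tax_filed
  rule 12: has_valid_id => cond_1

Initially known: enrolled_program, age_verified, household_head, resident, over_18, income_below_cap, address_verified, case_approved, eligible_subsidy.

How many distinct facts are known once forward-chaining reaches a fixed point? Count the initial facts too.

Round 1 fires rule 2, rule 6, rule 9, rule 10, giving citizen, eligible_tier1, application_complete, notify_finance.
Round 2 fires rule 3, giving adult_resident.
Round 3 fires rule 7, giving identity_verified.
Round 4 fires rule 5, giving means_tested.
Round 5 fires rule 11, giving tax_filed.
Round 6 fires rule 4, giving has_dependent.
Closure: {address_verified, adult_resident, age_verified, application_complete, case_approved, citizen, eligible_subsidy, eligible_tier1, enrolled_program, has_dependent, household_head, identity_verified, income_below_cap, means_tested, notify_finance, over_18, resident, tax_filed} — 18 facts.

18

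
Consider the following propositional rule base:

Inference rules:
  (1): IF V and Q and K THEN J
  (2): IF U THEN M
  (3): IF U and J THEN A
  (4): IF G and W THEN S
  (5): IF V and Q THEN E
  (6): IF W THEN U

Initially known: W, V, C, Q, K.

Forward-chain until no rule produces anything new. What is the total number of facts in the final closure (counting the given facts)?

Round 1 fires (1), (5), (6), giving J, E, U.
Round 2 fires (2), (3), giving M, A.
Closure: {A, C, E, J, K, M, Q, U, V, W} — 10 facts.

10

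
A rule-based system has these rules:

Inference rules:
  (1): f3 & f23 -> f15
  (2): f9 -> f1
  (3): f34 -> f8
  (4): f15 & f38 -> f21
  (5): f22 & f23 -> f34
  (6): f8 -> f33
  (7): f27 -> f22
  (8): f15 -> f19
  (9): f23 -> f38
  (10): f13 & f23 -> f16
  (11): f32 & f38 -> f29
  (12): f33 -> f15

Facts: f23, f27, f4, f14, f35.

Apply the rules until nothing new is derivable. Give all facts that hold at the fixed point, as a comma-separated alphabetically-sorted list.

f14, f15, f19, f21, f22, f23, f27, f33, f34, f35, f38, f4, f8

Round 1 fires (7), (9), giving f22, f38.
Round 2 fires (5), giving f34.
Round 3 fires (3), giving f8.
Round 4 fires (6), giving f33.
Round 5 fires (12), giving f15.
Round 6 fires (4), (8), giving f21, f19.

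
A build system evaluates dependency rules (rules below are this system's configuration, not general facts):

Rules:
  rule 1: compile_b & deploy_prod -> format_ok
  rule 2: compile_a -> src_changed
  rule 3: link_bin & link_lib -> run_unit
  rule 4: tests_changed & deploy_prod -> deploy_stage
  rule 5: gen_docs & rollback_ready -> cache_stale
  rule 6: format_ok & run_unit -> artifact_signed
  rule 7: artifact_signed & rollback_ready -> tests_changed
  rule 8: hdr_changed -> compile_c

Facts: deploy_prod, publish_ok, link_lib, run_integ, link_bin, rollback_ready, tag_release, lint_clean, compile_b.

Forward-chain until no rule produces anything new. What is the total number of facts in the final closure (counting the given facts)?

Round 1 — rule 1, rule 3, derive format_ok, run_unit.
Round 2 — rule 6, derive artifact_signed.
Round 3 — rule 7, derive tests_changed.
Round 4 — rule 4, derive deploy_stage.
Closure: {artifact_signed, compile_b, deploy_prod, deploy_stage, format_ok, link_bin, link_lib, lint_clean, publish_ok, rollback_ready, run_integ, run_unit, tag_release, tests_changed} — 14 facts.

14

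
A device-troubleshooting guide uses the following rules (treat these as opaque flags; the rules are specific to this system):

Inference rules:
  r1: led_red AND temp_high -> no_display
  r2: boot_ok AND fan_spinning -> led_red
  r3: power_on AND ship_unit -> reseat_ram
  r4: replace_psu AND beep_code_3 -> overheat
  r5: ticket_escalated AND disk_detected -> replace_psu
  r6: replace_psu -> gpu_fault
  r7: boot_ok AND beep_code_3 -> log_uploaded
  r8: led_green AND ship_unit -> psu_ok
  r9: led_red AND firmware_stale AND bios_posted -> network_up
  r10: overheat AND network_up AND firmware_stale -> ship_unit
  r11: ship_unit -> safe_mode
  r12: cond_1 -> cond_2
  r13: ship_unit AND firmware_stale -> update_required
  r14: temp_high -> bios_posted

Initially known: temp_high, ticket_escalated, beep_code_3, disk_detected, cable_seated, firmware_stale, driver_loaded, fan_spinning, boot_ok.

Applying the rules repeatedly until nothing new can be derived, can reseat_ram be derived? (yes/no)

Round 1: r2 [boot_ok AND fan_spinning -> led_red]; r5 [ticket_escalated AND disk_detected -> replace_psu]; r7 [boot_ok AND beep_code_3 -> log_uploaded]; r14 [temp_high -> bios_posted]. Adds led_red, replace_psu, log_uploaded, bios_posted.
Round 2: r1 [led_red AND temp_high -> no_display]; r4 [replace_psu AND beep_code_3 -> overheat]; r6 [replace_psu -> gpu_fault]; r9 [led_red AND firmware_stale AND bios_posted -> network_up]. Adds no_display, overheat, gpu_fault, network_up.
Round 3: r10 [overheat AND network_up AND firmware_stale -> ship_unit]. Adds ship_unit.
Round 4: r11 [ship_unit -> safe_mode]; r13 [ship_unit AND firmware_stale -> update_required]. Adds safe_mode, update_required.
Fixed point reached. reseat_ram is concluded only by r3; r3 needs power_on (never derived).

no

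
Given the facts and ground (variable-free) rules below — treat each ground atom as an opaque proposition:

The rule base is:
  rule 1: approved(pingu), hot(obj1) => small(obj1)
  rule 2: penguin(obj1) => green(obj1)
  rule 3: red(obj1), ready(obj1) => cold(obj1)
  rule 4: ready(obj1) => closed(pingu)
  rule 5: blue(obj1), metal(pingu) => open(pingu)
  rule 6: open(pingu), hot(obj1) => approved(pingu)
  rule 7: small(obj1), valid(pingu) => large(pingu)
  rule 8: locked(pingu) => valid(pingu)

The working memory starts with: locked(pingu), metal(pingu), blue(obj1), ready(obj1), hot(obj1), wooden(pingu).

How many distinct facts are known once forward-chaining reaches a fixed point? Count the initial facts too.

[1] rule 4 [ready(obj1) => closed(pingu)]; rule 5 [blue(obj1), metal(pingu) => open(pingu)]; rule 8 [locked(pingu) => valid(pingu)]. ⇒ new: closed(pingu), open(pingu), valid(pingu).
[2] rule 6 [open(pingu), hot(obj1) => approved(pingu)]. ⇒ new: approved(pingu).
[3] rule 1 [approved(pingu), hot(obj1) => small(obj1)]. ⇒ new: small(obj1).
[4] rule 7 [small(obj1), valid(pingu) => large(pingu)]. ⇒ new: large(pingu).
Closure: {approved(pingu), blue(obj1), closed(pingu), hot(obj1), large(pingu), locked(pingu), metal(pingu), open(pingu), ready(obj1), small(obj1), valid(pingu), wooden(pingu)} — 12 facts.

12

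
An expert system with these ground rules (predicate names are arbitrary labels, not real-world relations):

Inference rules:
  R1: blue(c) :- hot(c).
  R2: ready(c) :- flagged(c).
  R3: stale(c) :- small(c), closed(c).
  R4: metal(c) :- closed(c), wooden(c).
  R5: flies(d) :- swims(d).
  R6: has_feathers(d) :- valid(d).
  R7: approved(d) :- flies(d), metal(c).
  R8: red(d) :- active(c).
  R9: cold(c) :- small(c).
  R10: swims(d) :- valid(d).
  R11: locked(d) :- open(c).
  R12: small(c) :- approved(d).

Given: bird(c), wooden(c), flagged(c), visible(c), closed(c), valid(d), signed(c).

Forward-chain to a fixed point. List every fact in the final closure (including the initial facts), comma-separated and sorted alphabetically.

approved(d), bird(c), closed(c), cold(c), flagged(c), flies(d), has_feathers(d), metal(c), ready(c), signed(c), small(c), stale(c), swims(d), valid(d), visible(c), wooden(c)

Round 1: R2 [ready(c) :- flagged(c).]; R4 [metal(c) :- closed(c), wooden(c).]; R6 [has_feathers(d) :- valid(d).]; R10 [swims(d) :- valid(d).]. New: ready(c), metal(c), has_feathers(d), swims(d).
Round 2: R5 [flies(d) :- swims(d).]. New: flies(d).
Round 3: R7 [approved(d) :- flies(d), metal(c).]. New: approved(d).
Round 4: R12 [small(c) :- approved(d).]. New: small(c).
Round 5: R3 [stale(c) :- small(c), closed(c).]; R9 [cold(c) :- small(c).]. New: stale(c), cold(c).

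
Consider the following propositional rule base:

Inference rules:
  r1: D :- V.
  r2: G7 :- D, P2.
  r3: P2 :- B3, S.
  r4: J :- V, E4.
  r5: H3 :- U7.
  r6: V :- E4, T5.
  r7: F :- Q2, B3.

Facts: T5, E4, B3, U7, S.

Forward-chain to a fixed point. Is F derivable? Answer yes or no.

no

Round 1: r3 [P2 :- B3, S.]; r5 [H3 :- U7.]; r6 [V :- E4, T5.]. Adds P2, H3, V.
Round 2: r1 [D :- V.]; r4 [J :- V, E4.]. Adds D, J.
Round 3: r2 [G7 :- D, P2.]. Adds G7.
Fixed point reached. F is concluded only by r7; r7 needs Q2 (never derived).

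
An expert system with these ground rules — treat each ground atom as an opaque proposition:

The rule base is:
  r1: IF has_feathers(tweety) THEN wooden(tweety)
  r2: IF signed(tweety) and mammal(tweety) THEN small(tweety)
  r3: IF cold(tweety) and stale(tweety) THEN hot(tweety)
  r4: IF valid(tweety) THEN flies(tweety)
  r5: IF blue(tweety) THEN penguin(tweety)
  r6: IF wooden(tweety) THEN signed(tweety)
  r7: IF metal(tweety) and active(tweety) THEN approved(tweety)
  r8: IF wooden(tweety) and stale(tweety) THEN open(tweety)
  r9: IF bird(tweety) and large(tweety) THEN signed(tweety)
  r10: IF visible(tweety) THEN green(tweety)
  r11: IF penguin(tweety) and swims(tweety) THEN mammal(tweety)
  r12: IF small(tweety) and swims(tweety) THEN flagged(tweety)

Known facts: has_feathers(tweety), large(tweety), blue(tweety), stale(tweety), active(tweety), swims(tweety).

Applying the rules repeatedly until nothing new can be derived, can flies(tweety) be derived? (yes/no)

no

Round 1: r1 [IF has_feathers(tweety) THEN wooden(tweety)]; r5 [IF blue(tweety) THEN penguin(tweety)]. Adds wooden(tweety), penguin(tweety).
Round 2: r6 [IF wooden(tweety) THEN signed(tweety)]; r8 [IF wooden(tweety) and stale(tweety) THEN open(tweety)]; r11 [IF penguin(tweety) and swims(tweety) THEN mammal(tweety)]. Adds signed(tweety), open(tweety), mammal(tweety).
Round 3: r2 [IF signed(tweety) and mammal(tweety) THEN small(tweety)]. Adds small(tweety).
Round 4: r12 [IF small(tweety) and swims(tweety) THEN flagged(tweety)]. Adds flagged(tweety).
Fixed point reached. flies(tweety) is concluded only by r4; r4 needs valid(tweety) (never derived).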